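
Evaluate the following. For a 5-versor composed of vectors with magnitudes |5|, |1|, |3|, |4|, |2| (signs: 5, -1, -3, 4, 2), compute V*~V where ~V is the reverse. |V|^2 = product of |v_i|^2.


Each vector v_i has |v_i|^2 = s_i^2
Squared scales: 5^2 = 25, (-1)^2 = 1, (-3)^2 = 9, 4^2 = 16, 2^2 = 4
|V|^2 = 25 * 1 * 9 * 16 * 4
= 14400


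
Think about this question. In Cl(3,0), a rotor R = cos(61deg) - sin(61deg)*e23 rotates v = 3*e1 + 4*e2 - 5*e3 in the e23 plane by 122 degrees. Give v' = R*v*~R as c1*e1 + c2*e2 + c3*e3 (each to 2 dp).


Rotor R = cos(61deg) - sin(61deg)*e23
Rotation angle theta = 2 * 61 = 122 degrees in the e23 plane (e2 -> e3).
The component perpendicular to the plane (e1) is invariant: v'_1 = v1 = 3.00
cos(122deg) = -0.5299, sin(122deg) = 0.8480
v'_2 = v2*cos(theta) - v3*sin(theta) = 4*(-0.5299) - (-5)*0.8480 = 2.12
v'_3 = v2*sin(theta) + v3*cos(theta) = 4*0.8480 + (-5)*(-0.5299) = 6.04
v' = 3.00*e1 + 2.12*e2 + 6.04*e3


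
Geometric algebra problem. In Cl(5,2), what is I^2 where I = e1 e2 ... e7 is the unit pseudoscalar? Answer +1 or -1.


The pseudoscalar I = e1...e_n (product of all n generators) of Cl(p,q) satisfies I^2 = (-1)^(q + n(n-1)/2).
p = 5, q = 2, n = p + q = 7
n(n-1)/2 = 7 * 6 / 2 = 21
Exponent = q + n(n-1)/2 = 2 + 21 = 23
I^2 = (-1)^23 = -1


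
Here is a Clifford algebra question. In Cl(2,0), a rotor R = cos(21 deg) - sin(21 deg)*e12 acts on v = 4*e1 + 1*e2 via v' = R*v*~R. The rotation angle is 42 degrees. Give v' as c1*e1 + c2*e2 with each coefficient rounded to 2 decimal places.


Rotor R = cos(21deg) - sin(21deg)*e12
Rotation angle theta = 2 * 21 = 42 degrees
v' = R*v*~R rotates v by theta.
cos(42deg) = 0.7431, sin(42deg) = 0.6691
v'_1 = 4*cos(42deg) - 1*sin(42deg)
= 4*0.7431 - 1*0.6691
= 2.30
v'_2 = 4*sin(42deg) + 1*cos(42deg)
= 4*0.6691 + 1*0.7431
= 3.42
v' = 2.30*e1 + 3.42*e2


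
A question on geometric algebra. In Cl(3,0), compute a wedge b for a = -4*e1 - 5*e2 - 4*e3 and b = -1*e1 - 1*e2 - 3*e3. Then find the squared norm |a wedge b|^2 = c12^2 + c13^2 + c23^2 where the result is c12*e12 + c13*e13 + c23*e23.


a wedge b = (a1*b2 - a2*b1)*e12 + (a1*b3 - a3*b1)*e13 + (a2*b3 - a3*b2)*e23
e12 coeff: (-4)*(-1) - (-5)*(-1) = 4 - 5 = -1
e13 coeff: (-4)*(-3) - (-4)*(-1) = 12 - 4 = 8
e23 coeff: (-5)*(-3) - (-4)*(-1) = 15 - 4 = 11
|a wedge b|^2 = (-1)^2 + 8^2 + 11^2
= 1 + 64 + 121
= 186


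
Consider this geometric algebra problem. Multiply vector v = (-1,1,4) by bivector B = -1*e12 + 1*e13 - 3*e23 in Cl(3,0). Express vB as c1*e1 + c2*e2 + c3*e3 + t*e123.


vB has grade-1 (vector) and grade-3 (trivector) parts: vB = (v _| B) + (v ^ B).
Vector part <vB>_1:
  e1: -v2*b12 - v3*b13 = -(1)*(-1) - (4)*(1) = -3
  e2: v1*b12 - v3*b23 = (-1)*(-1) - (4)*(-3) = 13
  e3: v1*b13 + v2*b23 = (-1)*(1) + (1)*(-3) = -4
Trivector part <vB>_3:
  e123: v1*b23 - v2*b13 + v3*b12 = (-1)*(-3) - (1)*(1) + (4)*(-1) = -2
vB = -3*e1 + 13*e2 - 4*e3 - 2*e123


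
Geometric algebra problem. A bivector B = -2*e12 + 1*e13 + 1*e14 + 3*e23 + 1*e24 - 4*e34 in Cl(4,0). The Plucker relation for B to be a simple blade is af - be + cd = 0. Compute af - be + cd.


Plucker relation: af - be + cd
a*f = (-2)*(-4) = 8
b*e = 1*1 = 1
c*d = 1*3 = 3
af - be + cd = 8 - 1 + 3
= 10


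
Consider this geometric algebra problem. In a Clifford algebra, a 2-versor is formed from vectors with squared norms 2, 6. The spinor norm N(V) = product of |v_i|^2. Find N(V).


Spinor norm N(V) = |v1|^2 * |v2|^2 * ... * |v2|^2
= 2 * 6
Running product: 2, 12
N(V) = 12


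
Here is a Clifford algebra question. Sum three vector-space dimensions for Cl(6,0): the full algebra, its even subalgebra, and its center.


n = 6 + 0 = 6
Total dim = 2^6 = 64
Even subalgebra dim = 2^5 = 32
n is even, so center dim = 1
Sum = 64 + 32 + 1 = 97


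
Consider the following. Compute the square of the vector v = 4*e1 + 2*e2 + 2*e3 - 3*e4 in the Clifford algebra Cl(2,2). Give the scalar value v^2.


v^2 = sum of c_i^2 * e_i^2
Positive signature terms (e_i^2 = +1): 4^2 + 2^2 = 20
Negative signature terms (e_j^2 = -1): 2^2 + (-3)^2 = 13
v^2 = 20 - 13 = 7


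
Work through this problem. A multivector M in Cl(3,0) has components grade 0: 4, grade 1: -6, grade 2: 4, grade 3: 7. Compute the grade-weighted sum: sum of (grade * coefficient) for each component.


Grade-weighted sum = sum of grade_k * coefficient_k
0*4 = 0
1*(-6) = -6
2*4 = 8
3*7 = 21
Total = 0 + (-6) + 8 + 21 = 23


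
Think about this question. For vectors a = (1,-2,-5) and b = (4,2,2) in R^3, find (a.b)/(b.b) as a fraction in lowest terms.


Projection coefficient = (a . b) / (b . b)
a . b = 1*4 + (-2)*2 + (-5)*2
= 4 + (-4) + (-10) = -10
b . b = 4^2 + 2^2 + 2^2
= 16 + 4 + 4 = 24
Coefficient = -10/24
In lowest terms: -5/12


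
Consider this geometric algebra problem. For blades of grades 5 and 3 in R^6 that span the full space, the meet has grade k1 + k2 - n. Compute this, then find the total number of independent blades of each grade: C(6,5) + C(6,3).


Meet grade = grade(A) + grade(B) - n
= 5 + 3 - 6 = 2
C(6,5) = 6
C(6,3) = 20
dim_A + dim_B = 6 + 20 = 26


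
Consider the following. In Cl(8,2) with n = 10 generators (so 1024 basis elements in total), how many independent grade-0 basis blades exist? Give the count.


Number of grade-k basis blades in Cl(p,q) with n = p + q is C(n, k).
n = 8 + 2 = 10
C(10, 0) = 10! / (0! * 10!)
= 3628800 / (1 * 3628800)
= 1


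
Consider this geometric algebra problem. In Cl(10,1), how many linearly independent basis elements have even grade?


Even subalgebra dimension = 2^(n-1)
n = 10 + 1 = 11
2^(11 - 1) = 2^10 = 1024
Verification: sum of C(11,k) for even k = 1 + 55 + 330 + 462 + 165 + 11 = 1024
Result = 1024


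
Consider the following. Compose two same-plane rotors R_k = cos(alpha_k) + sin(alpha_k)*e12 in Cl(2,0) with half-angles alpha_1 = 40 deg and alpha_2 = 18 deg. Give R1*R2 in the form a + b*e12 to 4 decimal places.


Same-plane rotors commute and their half-angles add:
R1*R2 = cos(a1 + a2) + sin(a1 + a2)*e12.
a1 + a2 = 40 + 18 = 58 deg
cos(58 deg) = 0.5299
sin(58 deg) = 0.8480
R1*R2 = 0.5299 + 0.8480*e12


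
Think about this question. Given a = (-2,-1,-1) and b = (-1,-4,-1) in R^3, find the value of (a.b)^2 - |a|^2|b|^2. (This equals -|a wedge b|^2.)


a . b = (-2)*(-1) + (-1)*(-4) + (-1)*(-1)
= 2 + 4 + 1 = 7
|a|^2 = (-2)^2 + (-1)^2 + (-1)^2 = 6
|b|^2 = (-1)^2 + (-4)^2 + (-1)^2 = 18
(a.b)^2 = 7^2 = 49
|a|^2 * |b|^2 = 6 * 18 = 108
Result = 49 - 108 = -59


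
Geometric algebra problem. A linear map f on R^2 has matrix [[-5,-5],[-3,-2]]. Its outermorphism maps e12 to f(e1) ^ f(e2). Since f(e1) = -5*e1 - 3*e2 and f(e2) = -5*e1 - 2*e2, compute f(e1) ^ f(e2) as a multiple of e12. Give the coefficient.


The outermorphism of a linear map f sends e1^e2 to f(e1)^f(e2).
f(e1) = -5*e1 - 3*e2
f(e2) = -5*e1 - 2*e2
f(e1) ^ f(e2) = (-5*e1 - 3*e2) ^ (-5*e1 - 2*e2)
= (-5)*(-2)*e12 + (-3)*(-5)*e21
= (10 - 15)*e12
= -5*e12
Coefficient = -5


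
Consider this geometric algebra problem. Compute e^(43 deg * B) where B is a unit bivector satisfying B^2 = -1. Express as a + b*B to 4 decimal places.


For a unit bivector B with B^2 = -1, the exponential series gives
e^(theta*B) = cos(theta) + sin(theta)*B (the GA analogue of Euler's formula).
theta = 43 degrees = 0.750492 rad
cos(43 deg) = 0.7314
sin(43 deg) = 0.6820
exp(theta*B) = 0.7314 + 0.6820*B


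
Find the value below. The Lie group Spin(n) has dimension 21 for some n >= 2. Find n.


dim Spin(n) = dim so(n) = n(n-1)/2.
Solve n(n-1)/2 = 21, i.e. n^2 - n - 42 = 0.
Discriminant = 1 + 8*21 = 169
n = (1 + sqrt(169))/2 = (1 + 13)/2 = 7


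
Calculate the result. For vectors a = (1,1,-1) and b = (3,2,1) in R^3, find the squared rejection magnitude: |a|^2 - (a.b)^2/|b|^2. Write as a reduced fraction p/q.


|a|^2 = 1^2 + 1^2 + (-1)^2 = 3
|b|^2 = 3^2 + 2^2 + 1^2 = 14
a . b = 1*3 + 1*2 + (-1)*1 = 4
(a.b)^2 = 4^2 = 16
|rej|^2 = 3 - 16/14
= (42 - 16)/14
= 26/14
In lowest terms: 13/7


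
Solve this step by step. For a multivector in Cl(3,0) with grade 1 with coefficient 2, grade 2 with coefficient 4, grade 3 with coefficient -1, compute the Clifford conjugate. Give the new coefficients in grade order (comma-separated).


Clifford conjugate sign for grade k: (-1)^(k(k+1)/2)
Grade 1: (-1)^(1*2/2) = (-1)^1 = -1, coeff 2 -> -2
Grade 2: (-1)^(2*3/2) = (-1)^3 = -1, coeff 4 -> -4
Grade 3: (-1)^(3*4/2) = (-1)^6 = 1, coeff -1 -> -1
Conjugated coefficients: -2, -4, -1


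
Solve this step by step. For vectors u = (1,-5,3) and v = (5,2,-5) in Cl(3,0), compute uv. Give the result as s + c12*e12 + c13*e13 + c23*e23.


In Cl(3,0): e_i^2 = 1, e_ie_j = -e_je_i for i != j.
Scalar part = u . v = 1*5 + (-5)*2 + 3*(-5)
= 5 + (-10) + (-15) = -20
e12 coeff = 1*2 - (-5)*5 = 2 - (-25) = 27
e13 coeff = 1*(-5) - 3*5 = -5 - 15 = -20
e23 coeff = (-5)*(-5) - 3*2 = 25 - 6 = 19
uv = -20 + 27*e12 - 20*e13 + 19*e23


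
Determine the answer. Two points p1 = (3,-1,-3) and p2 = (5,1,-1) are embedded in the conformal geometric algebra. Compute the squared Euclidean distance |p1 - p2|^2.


p1 - p2 = (-2, -2, -2)
|p1 - p2|^2 = (-2)^2 + (-2)^2 + (-2)^2
= 4 + 4 + 4
= 12


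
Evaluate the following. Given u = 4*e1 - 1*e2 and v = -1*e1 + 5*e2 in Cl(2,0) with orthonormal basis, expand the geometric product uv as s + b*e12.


Expand: (4*e1 - 1*e2)(-1*e1 + 5*e2)
= 4*(-1)*e1e1 + 4*5*e1e2 + (-1)*(-1)*e2e1 + (-1)*5*e2e2
Using e1^2 = e2^2 = 1, e2e1 = -e1e2:
Scalar part s = 4*(-1) + (-1)*5 = -4 + (-5) = -9
Bivector part b = 4*5 - (-1)*(-1) = 20 - 1 = 19
uv = -9 + 19*e12


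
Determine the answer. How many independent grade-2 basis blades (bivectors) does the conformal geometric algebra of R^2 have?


The conformal model of R^2 uses Cl(3,1) with m = 2 + 2 = 4 generators.
Number of grade-2 blades = C(m, 2) = C(4, 2)
= 4*3/2 = 6


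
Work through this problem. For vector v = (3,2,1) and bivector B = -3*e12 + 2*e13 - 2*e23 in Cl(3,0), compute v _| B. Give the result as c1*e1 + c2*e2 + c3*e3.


Left contraction v _| B = <vB>_1 (grade-1 part of the geometric product vB).
Using e1_|e12 = e2, e2_|e12 = -e1, e1_|e13 = e3, e3_|e13 = -e1, e2_|e23 = e3, e3_|e23 = -e2:
e1 coeff: -v2*b12 - v3*b13 = -(2)*(-3) - (1)*(2) = 4
e2 coeff: v1*b12 - v3*b23 = (3)*(-3) - (1)*(-2) = -7
e3 coeff: v1*b13 + v2*b23 = (3)*(2) + (2)*(-2) = 2
v _| B = 4*e1 - 7*e2 + 2*e3


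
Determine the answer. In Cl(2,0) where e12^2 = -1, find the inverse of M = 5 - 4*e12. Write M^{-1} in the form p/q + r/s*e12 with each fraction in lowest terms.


M = 5 - 4*e12, where e12^2 = -1.
Since M commutes with its reverse ~M = a - b*e12, M * ~M = a^2 - b^2*e12^2 = a^2 + b^2.
So M^{-1} = ~M / (a^2 + b^2) = (a - b*e12)/(a^2 + b^2).
a^2 + b^2 = 25 + 16 = 41
Scalar part = 5/41 = 5/41
Bivector coeff = 4/41 = 4/41
M^{-1} = 5/41 + 4/41*e12


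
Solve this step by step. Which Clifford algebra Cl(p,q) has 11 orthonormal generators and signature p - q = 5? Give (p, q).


We need p + q = 11 and p - q = 5.
Adding: 2p = 11 + 5 = 16, so p = 8.
Then q = 11 - 8 = 3.
(p, q) = (8, 3)


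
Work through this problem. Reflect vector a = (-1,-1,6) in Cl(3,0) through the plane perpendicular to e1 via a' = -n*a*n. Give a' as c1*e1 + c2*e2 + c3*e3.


Reflection formula: a' = -n*a*n, with n = e1 (unit vector, n^2 = 1).
For reflection through hyperplane perp to e1:
The component along e1 flips sign, others stay.
a = (-1, -1, 6)
a' = (1, -1, 6)
a' = 1*e1 - 1*e2 + 6*e3


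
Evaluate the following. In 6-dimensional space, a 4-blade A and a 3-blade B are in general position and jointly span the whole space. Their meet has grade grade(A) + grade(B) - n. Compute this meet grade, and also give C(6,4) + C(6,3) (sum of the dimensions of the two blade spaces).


Meet grade = grade(A) + grade(B) - n
= 4 + 3 - 6 = 1
C(6,4) = 15
C(6,3) = 20
dim_A + dim_B = 15 + 20 = 35


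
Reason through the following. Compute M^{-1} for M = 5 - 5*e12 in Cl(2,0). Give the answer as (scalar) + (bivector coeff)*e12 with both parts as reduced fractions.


M = 5 - 5*e12, where e12^2 = -1.
Since M commutes with its reverse ~M = a - b*e12, M * ~M = a^2 - b^2*e12^2 = a^2 + b^2.
So M^{-1} = ~M / (a^2 + b^2) = (a - b*e12)/(a^2 + b^2).
a^2 + b^2 = 25 + 25 = 50
Scalar part = 5/50 = 1/10
Bivector coeff = 5/50 = 1/10
M^{-1} = 1/10 + 1/10*e12


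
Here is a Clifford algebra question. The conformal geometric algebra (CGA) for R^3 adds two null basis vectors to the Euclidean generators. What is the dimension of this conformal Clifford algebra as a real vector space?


The conformal model of R^3 uses Cl(4,1): the 3 Euclidean generators plus two extra orthogonal generators e+ (e+^2 = +1) and e- (e-^2 = -1), from which the null vectors e0, einf are built.
Number of generators m = 3 + 2 = 5.
dim Cl(p,q) = 2^m = 2^5 = 32


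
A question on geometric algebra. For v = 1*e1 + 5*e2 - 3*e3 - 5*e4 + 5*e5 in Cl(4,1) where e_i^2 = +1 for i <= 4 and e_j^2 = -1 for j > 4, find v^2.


v^2 = sum of c_i^2 * e_i^2
Positive signature terms (e_i^2 = +1): 1^2 + 5^2 + (-3)^2 + (-5)^2 = 60
Negative signature terms (e_j^2 = -1): 5^2 = 25
v^2 = 60 - 25 = 35


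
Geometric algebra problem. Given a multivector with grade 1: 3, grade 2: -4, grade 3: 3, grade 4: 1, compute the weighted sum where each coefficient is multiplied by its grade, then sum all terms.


Grade-weighted sum = sum of grade_k * coefficient_k
1*3 = 3
2*(-4) = -8
3*3 = 9
4*1 = 4
Total = 3 + (-8) + 9 + 4 = 8


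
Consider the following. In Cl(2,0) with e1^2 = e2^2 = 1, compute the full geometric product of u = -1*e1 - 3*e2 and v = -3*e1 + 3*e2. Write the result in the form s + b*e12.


Expand: (-1*e1 - 3*e2)(-3*e1 + 3*e2)
= (-1)*(-3)*e1e1 + (-1)*3*e1e2 + (-3)*(-3)*e2e1 + (-3)*3*e2e2
Using e1^2 = e2^2 = 1, e2e1 = -e1e2:
Scalar part s = (-1)*(-3) + (-3)*3 = 3 + (-9) = -6
Bivector part b = (-1)*3 - (-3)*(-3) = -3 - 9 = -12
uv = -6 - 12*e12


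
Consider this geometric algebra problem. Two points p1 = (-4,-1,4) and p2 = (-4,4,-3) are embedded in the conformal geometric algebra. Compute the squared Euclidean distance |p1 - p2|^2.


p1 - p2 = (0, -5, 7)
|p1 - p2|^2 = 0^2 + (-5)^2 + 7^2
= 0 + 25 + 49
= 74


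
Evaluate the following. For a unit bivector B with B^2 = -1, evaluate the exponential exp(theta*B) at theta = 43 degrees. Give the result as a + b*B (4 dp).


For a unit bivector B with B^2 = -1, the exponential series gives
e^(theta*B) = cos(theta) + sin(theta)*B (the GA analogue of Euler's formula).
theta = 43 degrees = 0.750492 rad
cos(43 deg) = 0.7314
sin(43 deg) = 0.6820
exp(theta*B) = 0.7314 + 0.6820*B


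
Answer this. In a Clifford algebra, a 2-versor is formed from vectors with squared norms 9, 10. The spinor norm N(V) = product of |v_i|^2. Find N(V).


Spinor norm N(V) = |v1|^2 * |v2|^2 * ... * |v2|^2
= 9 * 10
Running product: 9, 90
N(V) = 90


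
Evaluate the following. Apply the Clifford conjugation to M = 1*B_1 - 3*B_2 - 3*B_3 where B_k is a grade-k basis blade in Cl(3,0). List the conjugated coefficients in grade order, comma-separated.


Clifford conjugate sign for grade k: (-1)^(k(k+1)/2)
Grade 1: (-1)^(1*2/2) = (-1)^1 = -1, coeff 1 -> -1
Grade 2: (-1)^(2*3/2) = (-1)^3 = -1, coeff -3 -> 3
Grade 3: (-1)^(3*4/2) = (-1)^6 = 1, coeff -3 -> -3
Conjugated coefficients: -1, 3, -3


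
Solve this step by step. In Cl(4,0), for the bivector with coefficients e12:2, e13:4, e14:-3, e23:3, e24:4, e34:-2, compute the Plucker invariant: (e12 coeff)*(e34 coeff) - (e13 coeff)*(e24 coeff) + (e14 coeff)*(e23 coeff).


Plucker relation: af - be + cd
a*f = 2*(-2) = -4
b*e = 4*4 = 16
c*d = (-3)*3 = -9
af - be + cd = -4 - 16 + (-9)
= -29


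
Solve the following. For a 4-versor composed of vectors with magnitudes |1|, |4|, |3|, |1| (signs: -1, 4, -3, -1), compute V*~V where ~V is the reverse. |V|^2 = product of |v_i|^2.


Each vector v_i has |v_i|^2 = s_i^2
Squared scales: (-1)^2 = 1, 4^2 = 16, (-3)^2 = 9, (-1)^2 = 1
|V|^2 = 1 * 16 * 9 * 1
= 144


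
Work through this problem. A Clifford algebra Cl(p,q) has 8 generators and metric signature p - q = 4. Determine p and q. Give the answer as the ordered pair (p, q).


We need p + q = 8 and p - q = 4.
Adding: 2p = 8 + 4 = 12, so p = 6.
Then q = 8 - 6 = 2.
(p, q) = (6, 2)


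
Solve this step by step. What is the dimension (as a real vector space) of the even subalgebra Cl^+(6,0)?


Even subalgebra dimension = 2^(n-1)
n = 6 + 0 = 6
2^(6 - 1) = 2^5 = 32
Verification: sum of C(6,k) for even k = 1 + 15 + 15 + 1 = 32
Result = 32


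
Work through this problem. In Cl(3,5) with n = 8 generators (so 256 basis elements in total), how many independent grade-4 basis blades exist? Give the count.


Number of grade-k basis blades in Cl(p,q) with n = p + q is C(n, k).
n = 3 + 5 = 8
C(8, 4) = 8! / (4! * 4!)
= 40320 / (24 * 24)
= 70


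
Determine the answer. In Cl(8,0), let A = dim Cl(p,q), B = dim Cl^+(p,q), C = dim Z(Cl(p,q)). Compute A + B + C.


n = 8 + 0 = 8
Total dim = 2^8 = 256
Even subalgebra dim = 2^7 = 128
n is even, so center dim = 1
Sum = 256 + 128 + 1 = 385


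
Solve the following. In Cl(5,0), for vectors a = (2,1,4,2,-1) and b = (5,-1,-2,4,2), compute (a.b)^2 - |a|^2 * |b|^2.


a . b = 2*5 + 1*(-1) + 4*(-2) + 2*4 + (-1)*2
= 10 + (-1) + (-8) + 8 + (-2) = 7
|a|^2 = 2^2 + 1^2 + 4^2 + 2^2 + (-1)^2 = 26
|b|^2 = 5^2 + (-1)^2 + (-2)^2 + 4^2 + 2^2 = 50
(a.b)^2 = 7^2 = 49
|a|^2 * |b|^2 = 26 * 50 = 1300
Result = 49 - 1300 = -1251


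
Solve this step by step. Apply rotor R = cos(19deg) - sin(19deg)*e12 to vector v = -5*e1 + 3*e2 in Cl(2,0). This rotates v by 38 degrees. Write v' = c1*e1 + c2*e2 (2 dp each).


Rotor R = cos(19deg) - sin(19deg)*e12
Rotation angle theta = 2 * 19 = 38 degrees
v' = R*v*~R rotates v by theta.
cos(38deg) = 0.7880, sin(38deg) = 0.6157
v'_1 = -5*cos(38deg) - 3*sin(38deg)
= -5*0.7880 - 3*0.6157
= -5.79
v'_2 = -5*sin(38deg) + 3*cos(38deg)
= -5*0.6157 + 3*0.7880
= -0.71
v' = -5.79*e1 - 0.71*e2


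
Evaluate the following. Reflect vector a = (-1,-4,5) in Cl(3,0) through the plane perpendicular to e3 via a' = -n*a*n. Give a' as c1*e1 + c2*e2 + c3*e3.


Reflection formula: a' = -n*a*n, with n = e3 (unit vector, n^2 = 1).
For reflection through hyperplane perp to e3:
The component along e3 flips sign, others stay.
a = (-1, -4, 5)
a' = (-1, -4, -5)
a' = -1*e1 - 4*e2 - 5*e3


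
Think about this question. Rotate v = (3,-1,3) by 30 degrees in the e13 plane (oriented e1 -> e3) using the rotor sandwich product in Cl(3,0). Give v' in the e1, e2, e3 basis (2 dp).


Rotor R = cos(15deg) - sin(15deg)*e13
Rotation angle theta = 2 * 15 = 30 degrees in the e13 plane (e1 -> e3).
The component perpendicular to the plane (e2) is invariant: v'_2 = v2 = -1.00
cos(30deg) = 0.8660, sin(30deg) = 0.5000
v'_1 = v1*cos(theta) - v3*sin(theta) = 3*0.8660 - 3*0.5000 = 1.10
v'_3 = v1*sin(theta) + v3*cos(theta) = 3*0.5000 + 3*0.8660 = 4.10
v' = 1.10*e1 - 1.00*e2 + 4.10*e3


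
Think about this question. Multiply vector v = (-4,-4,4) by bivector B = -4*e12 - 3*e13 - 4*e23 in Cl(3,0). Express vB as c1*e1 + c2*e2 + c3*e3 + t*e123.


vB has grade-1 (vector) and grade-3 (trivector) parts: vB = (v _| B) + (v ^ B).
Vector part <vB>_1:
  e1: -v2*b12 - v3*b13 = -(-4)*(-4) - (4)*(-3) = -4
  e2: v1*b12 - v3*b23 = (-4)*(-4) - (4)*(-4) = 32
  e3: v1*b13 + v2*b23 = (-4)*(-3) + (-4)*(-4) = 28
Trivector part <vB>_3:
  e123: v1*b23 - v2*b13 + v3*b12 = (-4)*(-4) - (-4)*(-3) + (4)*(-4) = -12
vB = -4*e1 + 32*e2 + 28*e3 - 12*e123


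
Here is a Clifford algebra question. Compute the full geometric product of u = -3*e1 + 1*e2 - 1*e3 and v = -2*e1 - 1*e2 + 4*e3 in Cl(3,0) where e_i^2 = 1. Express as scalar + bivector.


In Cl(3,0): e_i^2 = 1, e_ie_j = -e_je_i for i != j.
Scalar part = u . v = (-3)*(-2) + 1*(-1) + (-1)*4
= 6 + (-1) + (-4) = 1
e12 coeff = (-3)*(-1) - 1*(-2) = 3 - (-2) = 5
e13 coeff = (-3)*4 - (-1)*(-2) = -12 - 2 = -14
e23 coeff = 1*4 - (-1)*(-1) = 4 - 1 = 3
uv = 1 + 5*e12 - 14*e13 + 3*e23


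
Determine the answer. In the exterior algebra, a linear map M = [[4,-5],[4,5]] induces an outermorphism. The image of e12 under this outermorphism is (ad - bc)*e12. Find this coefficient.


The outermorphism of a linear map f sends e1^e2 to f(e1)^f(e2).
f(e1) = 4*e1 + 4*e2
f(e2) = -5*e1 + 5*e2
f(e1) ^ f(e2) = (4*e1 + 4*e2) ^ (-5*e1 + 5*e2)
= 4*5*e12 + 4*(-5)*e21
= (20 - (-20))*e12
= 40*e12
Coefficient = 40


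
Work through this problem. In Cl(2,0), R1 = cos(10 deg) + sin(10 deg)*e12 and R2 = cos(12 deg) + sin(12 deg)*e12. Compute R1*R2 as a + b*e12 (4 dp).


Same-plane rotors commute and their half-angles add:
R1*R2 = cos(a1 + a2) + sin(a1 + a2)*e12.
a1 + a2 = 10 + 12 = 22 deg
cos(22 deg) = 0.9272
sin(22 deg) = 0.3746
R1*R2 = 0.9272 + 0.3746*e12


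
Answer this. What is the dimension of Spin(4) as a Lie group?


Spin(n) double-covers SO(n); both have Lie algebra so(n) of dimension n(n-1)/2.
n = 4
n(n-1) = 4 * 3 = 12
dim Spin(4) = 12/2 = 6


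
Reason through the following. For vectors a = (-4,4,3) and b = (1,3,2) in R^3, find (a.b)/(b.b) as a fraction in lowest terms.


Projection coefficient = (a . b) / (b . b)
a . b = (-4)*1 + 4*3 + 3*2
= -4 + 12 + 6 = 14
b . b = 1^2 + 3^2 + 2^2
= 1 + 9 + 4 = 14
Coefficient = 14/14
In lowest terms: 1/1


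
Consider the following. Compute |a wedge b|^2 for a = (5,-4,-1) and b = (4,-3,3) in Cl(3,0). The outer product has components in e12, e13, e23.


a wedge b = (a1*b2 - a2*b1)*e12 + (a1*b3 - a3*b1)*e13 + (a2*b3 - a3*b2)*e23
e12 coeff: 5*(-3) - (-4)*4 = -15 - (-16) = 1
e13 coeff: 5*3 - (-1)*4 = 15 - (-4) = 19
e23 coeff: (-4)*3 - (-1)*(-3) = -12 - 3 = -15
|a wedge b|^2 = 1^2 + 19^2 + (-15)^2
= 1 + 361 + 225
= 587


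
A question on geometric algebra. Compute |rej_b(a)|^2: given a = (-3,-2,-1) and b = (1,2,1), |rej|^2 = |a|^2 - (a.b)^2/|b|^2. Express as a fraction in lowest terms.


|a|^2 = (-3)^2 + (-2)^2 + (-1)^2 = 14
|b|^2 = 1^2 + 2^2 + 1^2 = 6
a . b = (-3)*1 + (-2)*2 + (-1)*1 = -8
(a.b)^2 = (-8)^2 = 64
|rej|^2 = 14 - 64/6
= (84 - 64)/6
= 20/6
In lowest terms: 10/3


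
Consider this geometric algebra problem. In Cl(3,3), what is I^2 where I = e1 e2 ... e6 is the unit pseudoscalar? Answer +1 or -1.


The pseudoscalar I = e1...e_n (product of all n generators) of Cl(p,q) satisfies I^2 = (-1)^(q + n(n-1)/2).
p = 3, q = 3, n = p + q = 6
n(n-1)/2 = 6 * 5 / 2 = 15
Exponent = q + n(n-1)/2 = 3 + 15 = 18
I^2 = (-1)^18 = +1


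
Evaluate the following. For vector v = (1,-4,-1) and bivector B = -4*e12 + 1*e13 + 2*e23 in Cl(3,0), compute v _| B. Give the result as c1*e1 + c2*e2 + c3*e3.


Left contraction v _| B = <vB>_1 (grade-1 part of the geometric product vB).
Using e1_|e12 = e2, e2_|e12 = -e1, e1_|e13 = e3, e3_|e13 = -e1, e2_|e23 = e3, e3_|e23 = -e2:
e1 coeff: -v2*b12 - v3*b13 = -(-4)*(-4) - (-1)*(1) = -15
e2 coeff: v1*b12 - v3*b23 = (1)*(-4) - (-1)*(2) = -2
e3 coeff: v1*b13 + v2*b23 = (1)*(1) + (-4)*(2) = -7
v _| B = -15*e1 - 2*e2 - 7*e3


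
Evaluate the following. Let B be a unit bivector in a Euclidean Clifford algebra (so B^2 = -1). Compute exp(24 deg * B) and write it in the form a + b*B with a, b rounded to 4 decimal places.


For a unit bivector B with B^2 = -1, the exponential series gives
e^(theta*B) = cos(theta) + sin(theta)*B (the GA analogue of Euler's formula).
theta = 24 degrees = 0.418879 rad
cos(24 deg) = 0.9135
sin(24 deg) = 0.4067
exp(theta*B) = 0.9135 + 0.4067*B


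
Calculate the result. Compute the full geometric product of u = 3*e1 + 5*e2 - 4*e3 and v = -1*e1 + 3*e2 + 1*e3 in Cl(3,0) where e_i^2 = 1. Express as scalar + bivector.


In Cl(3,0): e_i^2 = 1, e_ie_j = -e_je_i for i != j.
Scalar part = u . v = 3*(-1) + 5*3 + (-4)*1
= -3 + 15 + (-4) = 8
e12 coeff = 3*3 - 5*(-1) = 9 - (-5) = 14
e13 coeff = 3*1 - (-4)*(-1) = 3 - 4 = -1
e23 coeff = 5*1 - (-4)*3 = 5 - (-12) = 17
uv = 8 + 14*e12 - 1*e13 + 17*e23


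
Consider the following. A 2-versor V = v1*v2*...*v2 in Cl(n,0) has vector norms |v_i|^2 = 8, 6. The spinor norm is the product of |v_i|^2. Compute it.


Spinor norm N(V) = |v1|^2 * |v2|^2 * ... * |v2|^2
= 8 * 6
Running product: 8, 48
N(V) = 48


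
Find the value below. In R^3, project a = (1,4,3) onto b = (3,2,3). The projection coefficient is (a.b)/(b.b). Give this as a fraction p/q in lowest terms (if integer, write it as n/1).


Projection coefficient = (a . b) / (b . b)
a . b = 1*3 + 4*2 + 3*3
= 3 + 8 + 9 = 20
b . b = 3^2 + 2^2 + 3^2
= 9 + 4 + 9 = 22
Coefficient = 20/22
In lowest terms: 10/11


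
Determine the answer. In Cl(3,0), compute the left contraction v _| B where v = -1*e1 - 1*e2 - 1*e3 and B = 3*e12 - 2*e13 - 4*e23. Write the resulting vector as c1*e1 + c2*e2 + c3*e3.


Left contraction v _| B = <vB>_1 (grade-1 part of the geometric product vB).
Using e1_|e12 = e2, e2_|e12 = -e1, e1_|e13 = e3, e3_|e13 = -e1, e2_|e23 = e3, e3_|e23 = -e2:
e1 coeff: -v2*b12 - v3*b13 = -(-1)*(3) - (-1)*(-2) = 1
e2 coeff: v1*b12 - v3*b23 = (-1)*(3) - (-1)*(-4) = -7
e3 coeff: v1*b13 + v2*b23 = (-1)*(-2) + (-1)*(-4) = 6
v _| B = 1*e1 - 7*e2 + 6*e3


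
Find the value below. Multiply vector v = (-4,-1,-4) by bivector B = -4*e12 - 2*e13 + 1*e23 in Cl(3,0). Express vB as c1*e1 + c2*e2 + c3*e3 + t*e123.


vB has grade-1 (vector) and grade-3 (trivector) parts: vB = (v _| B) + (v ^ B).
Vector part <vB>_1:
  e1: -v2*b12 - v3*b13 = -(-1)*(-4) - (-4)*(-2) = -12
  e2: v1*b12 - v3*b23 = (-4)*(-4) - (-4)*(1) = 20
  e3: v1*b13 + v2*b23 = (-4)*(-2) + (-1)*(1) = 7
Trivector part <vB>_3:
  e123: v1*b23 - v2*b13 + v3*b12 = (-4)*(1) - (-1)*(-2) + (-4)*(-4) = 10
vB = -12*e1 + 20*e2 + 7*e3 + 10*e123


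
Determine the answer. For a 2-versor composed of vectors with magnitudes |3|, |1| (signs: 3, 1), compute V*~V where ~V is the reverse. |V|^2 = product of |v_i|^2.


Each vector v_i has |v_i|^2 = s_i^2
Squared scales: 3^2 = 9, 1^2 = 1
|V|^2 = 9 * 1
= 9


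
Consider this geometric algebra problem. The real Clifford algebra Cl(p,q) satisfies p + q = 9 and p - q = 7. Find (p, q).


We need p + q = 9 and p - q = 7.
Adding: 2p = 9 + 7 = 16, so p = 8.
Then q = 9 - 8 = 1.
(p, q) = (8, 1)


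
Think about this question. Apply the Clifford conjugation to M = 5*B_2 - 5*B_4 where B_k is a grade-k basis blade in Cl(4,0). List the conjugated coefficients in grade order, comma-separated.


Clifford conjugate sign for grade k: (-1)^(k(k+1)/2)
Grade 2: (-1)^(2*3/2) = (-1)^3 = -1, coeff 5 -> -5
Grade 4: (-1)^(4*5/2) = (-1)^10 = 1, coeff -5 -> -5
Conjugated coefficients: -5, -5


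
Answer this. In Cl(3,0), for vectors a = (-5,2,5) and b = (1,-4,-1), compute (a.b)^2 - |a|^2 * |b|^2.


a . b = (-5)*1 + 2*(-4) + 5*(-1)
= -5 + (-8) + (-5) = -18
|a|^2 = (-5)^2 + 2^2 + 5^2 = 54
|b|^2 = 1^2 + (-4)^2 + (-1)^2 = 18
(a.b)^2 = (-18)^2 = 324
|a|^2 * |b|^2 = 54 * 18 = 972
Result = 324 - 972 = -648


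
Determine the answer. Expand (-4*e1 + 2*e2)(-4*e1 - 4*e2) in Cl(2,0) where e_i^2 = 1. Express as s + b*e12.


Expand: (-4*e1 + 2*e2)(-4*e1 - 4*e2)
= (-4)*(-4)*e1e1 + (-4)*(-4)*e1e2 + 2*(-4)*e2e1 + 2*(-4)*e2e2
Using e1^2 = e2^2 = 1, e2e1 = -e1e2:
Scalar part s = (-4)*(-4) + 2*(-4) = 16 + (-8) = 8
Bivector part b = (-4)*(-4) - 2*(-4) = 16 - (-8) = 24
uv = 8 + 24*e12


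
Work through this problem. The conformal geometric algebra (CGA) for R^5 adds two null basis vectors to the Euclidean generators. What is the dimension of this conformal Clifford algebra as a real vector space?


The conformal model of R^5 uses Cl(6,1): the 5 Euclidean generators plus two extra orthogonal generators e+ (e+^2 = +1) and e- (e-^2 = -1), from which the null vectors e0, einf are built.
Number of generators m = 5 + 2 = 7.
dim Cl(p,q) = 2^m = 2^7 = 128


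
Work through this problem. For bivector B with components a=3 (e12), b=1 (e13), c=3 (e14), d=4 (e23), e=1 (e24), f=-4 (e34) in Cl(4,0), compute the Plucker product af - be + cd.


Plucker relation: af - be + cd
a*f = 3*(-4) = -12
b*e = 1*1 = 1
c*d = 3*4 = 12
af - be + cd = -12 - 1 + 12
= -1


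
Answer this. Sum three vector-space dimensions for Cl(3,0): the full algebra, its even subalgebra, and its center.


n = 3 + 0 = 3
Total dim = 2^3 = 8
Even subalgebra dim = 2^2 = 4
n is odd, so center dim = 2
Sum = 8 + 4 + 2 = 14


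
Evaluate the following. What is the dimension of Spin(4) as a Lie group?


Spin(n) double-covers SO(n); both have Lie algebra so(n) of dimension n(n-1)/2.
n = 4
n(n-1) = 4 * 3 = 12
dim Spin(4) = 12/2 = 6


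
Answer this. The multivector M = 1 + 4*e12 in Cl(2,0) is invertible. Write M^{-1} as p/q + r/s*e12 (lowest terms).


M = 1 + 4*e12, where e12^2 = -1.
Since M commutes with its reverse ~M = a - b*e12, M * ~M = a^2 - b^2*e12^2 = a^2 + b^2.
So M^{-1} = ~M / (a^2 + b^2) = (a - b*e12)/(a^2 + b^2).
a^2 + b^2 = 1 + 16 = 17
Scalar part = 1/17 = 1/17
Bivector coeff = -4/17 = -4/17
M^{-1} = 1/17 - 4/17*e12


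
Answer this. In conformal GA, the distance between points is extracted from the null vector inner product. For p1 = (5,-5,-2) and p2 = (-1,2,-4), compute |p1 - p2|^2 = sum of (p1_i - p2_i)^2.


p1 - p2 = (6, -7, 2)
|p1 - p2|^2 = 6^2 + (-7)^2 + 2^2
= 36 + 49 + 4
= 89


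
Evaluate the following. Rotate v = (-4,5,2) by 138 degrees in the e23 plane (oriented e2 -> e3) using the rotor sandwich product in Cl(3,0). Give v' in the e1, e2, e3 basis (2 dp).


Rotor R = cos(69deg) - sin(69deg)*e23
Rotation angle theta = 2 * 69 = 138 degrees in the e23 plane (e2 -> e3).
The component perpendicular to the plane (e1) is invariant: v'_1 = v1 = -4.00
cos(138deg) = -0.7431, sin(138deg) = 0.6691
v'_2 = v2*cos(theta) - v3*sin(theta) = 5*(-0.7431) - 2*0.6691 = -5.05
v'_3 = v2*sin(theta) + v3*cos(theta) = 5*0.6691 + 2*(-0.7431) = 1.86
v' = -4.00*e1 - 5.05*e2 + 1.86*e3


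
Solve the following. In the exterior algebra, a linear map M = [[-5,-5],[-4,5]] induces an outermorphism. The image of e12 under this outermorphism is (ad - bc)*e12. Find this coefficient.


The outermorphism of a linear map f sends e1^e2 to f(e1)^f(e2).
f(e1) = -5*e1 - 4*e2
f(e2) = -5*e1 + 5*e2
f(e1) ^ f(e2) = (-5*e1 - 4*e2) ^ (-5*e1 + 5*e2)
= (-5)*5*e12 + (-4)*(-5)*e21
= (-25 - 20)*e12
= -45*e12
Coefficient = -45


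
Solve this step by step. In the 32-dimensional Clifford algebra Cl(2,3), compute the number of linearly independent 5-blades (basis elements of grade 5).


Number of grade-k basis blades in Cl(p,q) with n = p + q is C(n, k).
n = 2 + 3 = 5
C(5, 5) = 5! / (5! * 0!)
= 120 / (120 * 1)
= 1


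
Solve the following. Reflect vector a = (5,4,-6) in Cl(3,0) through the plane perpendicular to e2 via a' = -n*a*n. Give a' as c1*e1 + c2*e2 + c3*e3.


Reflection formula: a' = -n*a*n, with n = e2 (unit vector, n^2 = 1).
For reflection through hyperplane perp to e2:
The component along e2 flips sign, others stay.
a = (5, 4, -6)
a' = (5, -4, -6)
a' = 5*e1 - 4*e2 - 6*e3


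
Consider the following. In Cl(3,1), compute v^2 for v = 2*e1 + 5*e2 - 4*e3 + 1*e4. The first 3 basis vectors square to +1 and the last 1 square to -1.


v^2 = sum of c_i^2 * e_i^2
Positive signature terms (e_i^2 = +1): 2^2 + 5^2 + (-4)^2 = 45
Negative signature terms (e_j^2 = -1): 1^2 = 1
v^2 = 45 - 1 = 44


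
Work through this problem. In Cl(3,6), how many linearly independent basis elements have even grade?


Even subalgebra dimension = 2^(n-1)
n = 3 + 6 = 9
2^(9 - 1) = 2^8 = 256
Verification: sum of C(9,k) for even k = 1 + 36 + 126 + 84 + 9 = 256
Result = 256


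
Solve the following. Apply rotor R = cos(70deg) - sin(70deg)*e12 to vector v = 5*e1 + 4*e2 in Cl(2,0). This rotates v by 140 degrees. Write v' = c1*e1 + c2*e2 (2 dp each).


Rotor R = cos(70deg) - sin(70deg)*e12
Rotation angle theta = 2 * 70 = 140 degrees
v' = R*v*~R rotates v by theta.
cos(140deg) = -0.7660, sin(140deg) = 0.6428
v'_1 = 5*cos(140deg) - 4*sin(140deg)
= 5*(-0.7660) - 4*0.6428
= -6.40
v'_2 = 5*sin(140deg) + 4*cos(140deg)
= 5*0.6428 + 4*(-0.7660)
= 0.15
v' = -6.40*e1 + 0.15*e2


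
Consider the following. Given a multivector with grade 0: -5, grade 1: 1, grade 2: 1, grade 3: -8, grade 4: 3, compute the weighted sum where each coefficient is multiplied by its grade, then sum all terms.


Grade-weighted sum = sum of grade_k * coefficient_k
0*(-5) = 0
1*1 = 1
2*1 = 2
3*(-8) = -24
4*3 = 12
Total = 0 + 1 + 2 + (-24) + 12 = -9


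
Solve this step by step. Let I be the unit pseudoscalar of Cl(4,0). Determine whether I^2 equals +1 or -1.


The pseudoscalar I = e1...e_n (product of all n generators) of Cl(p,q) satisfies I^2 = (-1)^(q + n(n-1)/2).
p = 4, q = 0, n = p + q = 4
n(n-1)/2 = 4 * 3 / 2 = 6
Exponent = q + n(n-1)/2 = 0 + 6 = 6
I^2 = (-1)^6 = +1


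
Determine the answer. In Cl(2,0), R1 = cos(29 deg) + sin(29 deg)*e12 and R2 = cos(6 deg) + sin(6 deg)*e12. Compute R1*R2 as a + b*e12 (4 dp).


Same-plane rotors commute and their half-angles add:
R1*R2 = cos(a1 + a2) + sin(a1 + a2)*e12.
a1 + a2 = 29 + 6 = 35 deg
cos(35 deg) = 0.8192
sin(35 deg) = 0.5736
R1*R2 = 0.8192 + 0.5736*e12


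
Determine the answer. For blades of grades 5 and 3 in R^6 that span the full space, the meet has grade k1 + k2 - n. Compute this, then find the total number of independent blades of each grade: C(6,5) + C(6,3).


Meet grade = grade(A) + grade(B) - n
= 5 + 3 - 6 = 2
C(6,5) = 6
C(6,3) = 20
dim_A + dim_B = 6 + 20 = 26


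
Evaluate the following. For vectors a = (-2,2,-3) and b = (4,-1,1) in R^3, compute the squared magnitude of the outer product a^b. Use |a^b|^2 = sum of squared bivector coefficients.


a wedge b = (a1*b2 - a2*b1)*e12 + (a1*b3 - a3*b1)*e13 + (a2*b3 - a3*b2)*e23
e12 coeff: (-2)*(-1) - 2*4 = 2 - 8 = -6
e13 coeff: (-2)*1 - (-3)*4 = -2 - (-12) = 10
e23 coeff: 2*1 - (-3)*(-1) = 2 - 3 = -1
|a wedge b|^2 = (-6)^2 + 10^2 + (-1)^2
= 36 + 100 + 1
= 137


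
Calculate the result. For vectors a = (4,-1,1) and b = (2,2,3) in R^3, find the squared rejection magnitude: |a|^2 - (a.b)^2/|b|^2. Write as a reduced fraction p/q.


|a|^2 = 4^2 + (-1)^2 + 1^2 = 18
|b|^2 = 2^2 + 2^2 + 3^2 = 17
a . b = 4*2 + (-1)*2 + 1*3 = 9
(a.b)^2 = 9^2 = 81
|rej|^2 = 18 - 81/17
= (306 - 81)/17
= 225/17
In lowest terms: 225/17


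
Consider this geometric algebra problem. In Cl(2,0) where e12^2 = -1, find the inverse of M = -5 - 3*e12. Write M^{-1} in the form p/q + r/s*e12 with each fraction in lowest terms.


M = -5 - 3*e12, where e12^2 = -1.
Since M commutes with its reverse ~M = a - b*e12, M * ~M = a^2 - b^2*e12^2 = a^2 + b^2.
So M^{-1} = ~M / (a^2 + b^2) = (a - b*e12)/(a^2 + b^2).
a^2 + b^2 = 25 + 9 = 34
Scalar part = -5/34 = -5/34
Bivector coeff = 3/34 = 3/34
M^{-1} = -5/34 + 3/34*e12


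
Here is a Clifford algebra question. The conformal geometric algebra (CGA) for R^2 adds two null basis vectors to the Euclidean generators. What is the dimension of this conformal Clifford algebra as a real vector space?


The conformal model of R^2 uses Cl(3,1): the 2 Euclidean generators plus two extra orthogonal generators e+ (e+^2 = +1) and e- (e-^2 = -1), from which the null vectors e0, einf are built.
Number of generators m = 2 + 2 = 4.
dim Cl(p,q) = 2^m = 2^4 = 16


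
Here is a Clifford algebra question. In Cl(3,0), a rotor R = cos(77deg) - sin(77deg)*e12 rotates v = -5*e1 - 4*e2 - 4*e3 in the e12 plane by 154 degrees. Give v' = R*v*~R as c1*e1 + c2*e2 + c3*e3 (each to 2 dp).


Rotor R = cos(77deg) - sin(77deg)*e12
Rotation angle theta = 2 * 77 = 154 degrees in the e12 plane (e1 -> e2).
The component perpendicular to the plane (e3) is invariant: v'_3 = v3 = -4.00
cos(154deg) = -0.8988, sin(154deg) = 0.4384
v'_1 = v1*cos(theta) - v2*sin(theta) = -5*(-0.8988) - (-4)*0.4384 = 6.25
v'_2 = v1*sin(theta) + v2*cos(theta) = -5*0.4384 + (-4)*(-0.8988) = 1.40
v' = 6.25*e1 + 1.40*e2 - 4.00*e3


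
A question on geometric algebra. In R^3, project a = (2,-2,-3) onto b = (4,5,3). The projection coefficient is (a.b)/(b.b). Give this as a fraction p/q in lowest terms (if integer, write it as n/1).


Projection coefficient = (a . b) / (b . b)
a . b = 2*4 + (-2)*5 + (-3)*3
= 8 + (-10) + (-9) = -11
b . b = 4^2 + 5^2 + 3^2
= 16 + 25 + 9 = 50
Coefficient = -11/50
In lowest terms: -11/50


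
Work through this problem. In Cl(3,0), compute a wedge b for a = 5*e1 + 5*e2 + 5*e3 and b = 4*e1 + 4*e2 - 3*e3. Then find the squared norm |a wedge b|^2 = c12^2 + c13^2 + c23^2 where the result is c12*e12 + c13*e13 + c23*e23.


a wedge b = (a1*b2 - a2*b1)*e12 + (a1*b3 - a3*b1)*e13 + (a2*b3 - a3*b2)*e23
e12 coeff: 5*4 - 5*4 = 20 - 20 = 0
e13 coeff: 5*(-3) - 5*4 = -15 - 20 = -35
e23 coeff: 5*(-3) - 5*4 = -15 - 20 = -35
|a wedge b|^2 = 0^2 + (-35)^2 + (-35)^2
= 0 + 1225 + 1225
= 2450


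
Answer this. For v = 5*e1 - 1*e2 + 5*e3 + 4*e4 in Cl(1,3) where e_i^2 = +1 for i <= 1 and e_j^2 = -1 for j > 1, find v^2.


v^2 = sum of c_i^2 * e_i^2
Positive signature terms (e_i^2 = +1): 5^2 = 25
Negative signature terms (e_j^2 = -1): (-1)^2 + 5^2 + 4^2 = 42
v^2 = 25 - 42 = -17


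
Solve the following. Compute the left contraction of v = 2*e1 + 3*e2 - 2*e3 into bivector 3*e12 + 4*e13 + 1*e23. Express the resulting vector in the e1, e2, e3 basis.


Left contraction v _| B = <vB>_1 (grade-1 part of the geometric product vB).
Using e1_|e12 = e2, e2_|e12 = -e1, e1_|e13 = e3, e3_|e13 = -e1, e2_|e23 = e3, e3_|e23 = -e2:
e1 coeff: -v2*b12 - v3*b13 = -(3)*(3) - (-2)*(4) = -1
e2 coeff: v1*b12 - v3*b23 = (2)*(3) - (-2)*(1) = 8
e3 coeff: v1*b13 + v2*b23 = (2)*(4) + (3)*(1) = 11
v _| B = -1*e1 + 8*e2 + 11*e3


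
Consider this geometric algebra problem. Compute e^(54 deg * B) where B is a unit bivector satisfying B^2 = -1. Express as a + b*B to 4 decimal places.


For a unit bivector B with B^2 = -1, the exponential series gives
e^(theta*B) = cos(theta) + sin(theta)*B (the GA analogue of Euler's formula).
theta = 54 degrees = 0.942478 rad
cos(54 deg) = 0.5878
sin(54 deg) = 0.8090
exp(theta*B) = 0.5878 + 0.8090*B


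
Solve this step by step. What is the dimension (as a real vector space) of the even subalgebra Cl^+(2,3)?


Even subalgebra dimension = 2^(n-1)
n = 2 + 3 = 5
2^(5 - 1) = 2^4 = 16
Verification: sum of C(5,k) for even k = 1 + 10 + 5 = 16
Result = 16


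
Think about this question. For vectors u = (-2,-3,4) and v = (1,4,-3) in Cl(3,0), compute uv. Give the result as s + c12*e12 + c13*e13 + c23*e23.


In Cl(3,0): e_i^2 = 1, e_ie_j = -e_je_i for i != j.
Scalar part = u . v = (-2)*1 + (-3)*4 + 4*(-3)
= -2 + (-12) + (-12) = -26
e12 coeff = (-2)*4 - (-3)*1 = -8 - (-3) = -5
e13 coeff = (-2)*(-3) - 4*1 = 6 - 4 = 2
e23 coeff = (-3)*(-3) - 4*4 = 9 - 16 = -7
uv = -26 - 5*e12 + 2*e13 - 7*e23


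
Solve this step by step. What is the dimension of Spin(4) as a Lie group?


Spin(n) double-covers SO(n); both have Lie algebra so(n) of dimension n(n-1)/2.
n = 4
n(n-1) = 4 * 3 = 12
dim Spin(4) = 12/2 = 6


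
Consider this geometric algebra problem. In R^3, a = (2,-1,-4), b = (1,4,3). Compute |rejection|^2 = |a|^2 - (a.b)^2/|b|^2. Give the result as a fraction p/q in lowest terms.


|a|^2 = 2^2 + (-1)^2 + (-4)^2 = 21
|b|^2 = 1^2 + 4^2 + 3^2 = 26
a . b = 2*1 + (-1)*4 + (-4)*3 = -14
(a.b)^2 = (-14)^2 = 196
|rej|^2 = 21 - 196/26
= (546 - 196)/26
= 350/26
In lowest terms: 175/13


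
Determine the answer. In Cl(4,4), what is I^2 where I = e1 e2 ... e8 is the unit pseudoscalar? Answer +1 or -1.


The pseudoscalar I = e1...e_n (product of all n generators) of Cl(p,q) satisfies I^2 = (-1)^(q + n(n-1)/2).
p = 4, q = 4, n = p + q = 8
n(n-1)/2 = 8 * 7 / 2 = 28
Exponent = q + n(n-1)/2 = 4 + 28 = 32
I^2 = (-1)^32 = +1


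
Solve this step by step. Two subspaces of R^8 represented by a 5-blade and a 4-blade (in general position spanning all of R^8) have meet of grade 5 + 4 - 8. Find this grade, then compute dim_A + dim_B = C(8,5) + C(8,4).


Meet grade = grade(A) + grade(B) - n
= 5 + 4 - 8 = 1
C(8,5) = 56
C(8,4) = 70
dim_A + dim_B = 56 + 70 = 126


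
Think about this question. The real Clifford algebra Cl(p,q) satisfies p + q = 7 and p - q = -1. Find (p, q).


We need p + q = 7 and p - q = -1.
Adding: 2p = 7 + (-1) = 6, so p = 3.
Then q = 7 - 3 = 4.
(p, q) = (3, 4)


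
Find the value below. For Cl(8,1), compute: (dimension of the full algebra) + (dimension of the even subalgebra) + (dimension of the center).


n = 8 + 1 = 9
Total dim = 2^9 = 512
Even subalgebra dim = 2^8 = 256
n is odd, so center dim = 2
Sum = 512 + 256 + 2 = 770
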